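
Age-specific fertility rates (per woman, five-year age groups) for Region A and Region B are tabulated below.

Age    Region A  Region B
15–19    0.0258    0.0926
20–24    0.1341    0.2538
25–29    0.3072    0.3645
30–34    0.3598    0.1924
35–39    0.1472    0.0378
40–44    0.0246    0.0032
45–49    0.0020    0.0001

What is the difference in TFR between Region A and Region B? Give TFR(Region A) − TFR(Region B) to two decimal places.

Region A:
  Sum of ASFRs = 0.0258 + 0.1341 + 0.3072 + 0.3598 + 0.1472 + 0.0246 + 0.0020 = 1.0007
  TFR = 5 × 1.0007 = 5.0035
Region B:
  Sum of ASFRs = 0.0926 + 0.2538 + 0.3645 + 0.1924 + 0.0378 + 0.0032 + 0.0001 = 0.9444
  TFR = 5 × 0.9444 = 4.722
Difference = 5.0035 − 4.722 = 0.2815

0.28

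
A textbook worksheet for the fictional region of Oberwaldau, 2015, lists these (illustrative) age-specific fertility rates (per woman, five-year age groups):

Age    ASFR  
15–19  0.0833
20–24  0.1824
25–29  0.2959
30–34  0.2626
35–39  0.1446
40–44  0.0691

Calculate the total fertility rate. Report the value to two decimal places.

Sum of ASFRs = 0.0833 + 0.1824 + 0.2959 + 0.2626 + 0.1446 + 0.0691 = 1.0379
TFR = 5 × 1.0379 = 5.1895

5.19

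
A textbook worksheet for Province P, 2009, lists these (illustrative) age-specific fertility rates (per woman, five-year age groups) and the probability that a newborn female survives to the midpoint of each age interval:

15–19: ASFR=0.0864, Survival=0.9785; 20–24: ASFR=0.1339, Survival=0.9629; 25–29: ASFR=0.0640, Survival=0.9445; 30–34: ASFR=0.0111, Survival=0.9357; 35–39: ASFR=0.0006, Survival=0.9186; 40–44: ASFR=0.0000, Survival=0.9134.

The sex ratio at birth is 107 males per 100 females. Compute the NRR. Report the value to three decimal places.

Proportion female at birth = 100 / (100 + 107) = 0.48309.
Per-age-group product (5 × ASFR × survival probability):
  15–19: 5 × 0.0864 × 0.9785 = 0.42271
  20–24: 5 × 0.1339 × 0.9629 = 0.64466
  25–29: 5 × 0.0640 × 0.9445 = 0.30224
  30–34: 5 × 0.0111 × 0.9357 = 0.05193
  35–39: 5 × 0.0006 × 0.9186 = 0.00276
  40–44: 5 × 0.0000 × 0.9134 = 0.00000
Sum = 1.42430
NRR = 0.48309 × 1.42430 = 0.68807
An NRR under 1 implies long-run decline under these rates.

0.688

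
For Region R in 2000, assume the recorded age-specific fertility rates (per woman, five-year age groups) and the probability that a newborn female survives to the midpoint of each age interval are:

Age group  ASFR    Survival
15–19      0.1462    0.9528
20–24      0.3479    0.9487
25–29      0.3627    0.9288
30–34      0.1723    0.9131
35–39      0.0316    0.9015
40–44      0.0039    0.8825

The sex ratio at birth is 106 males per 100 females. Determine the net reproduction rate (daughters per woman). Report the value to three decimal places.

Proportion female at birth = 100 / (100 + 106) = 0.48544.
Each age group contributes 5 × ASFR × survival:
  15–19: 5 × 0.1462 × 0.9528 = 0.69650
  20–24: 5 × 0.3479 × 0.9487 = 1.65026
  25–29: 5 × 0.3627 × 0.9288 = 1.68438
  30–34: 5 × 0.1723 × 0.9131 = 0.78664
  35–39: 5 × 0.0316 × 0.9015 = 0.14244
  40–44: 5 × 0.0039 × 0.8825 = 0.01721
Sum = 4.97743
NRR = 0.48544 × 4.97743 = 2.41624

2.416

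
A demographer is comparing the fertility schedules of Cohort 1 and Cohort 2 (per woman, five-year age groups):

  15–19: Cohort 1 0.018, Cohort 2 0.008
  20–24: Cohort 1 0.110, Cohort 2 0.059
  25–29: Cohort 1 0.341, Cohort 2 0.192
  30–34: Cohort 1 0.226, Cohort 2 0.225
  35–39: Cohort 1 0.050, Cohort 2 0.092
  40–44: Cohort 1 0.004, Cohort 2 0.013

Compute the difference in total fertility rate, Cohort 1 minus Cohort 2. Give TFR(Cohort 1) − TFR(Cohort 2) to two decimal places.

Cohort 1:
  Sum of ASFRs = 0.018 + 0.110 + 0.341 + 0.226 + 0.050 + 0.004 = 0.749
  TFR = 5 × 0.749 = 3.745
Cohort 2:
  Sum of ASFRs = 0.008 + 0.059 + 0.192 + 0.225 + 0.092 + 0.013 = 0.589
  TFR = 5 × 0.589 = 2.945
Difference = 3.745 − 2.945 = 0.8

0.80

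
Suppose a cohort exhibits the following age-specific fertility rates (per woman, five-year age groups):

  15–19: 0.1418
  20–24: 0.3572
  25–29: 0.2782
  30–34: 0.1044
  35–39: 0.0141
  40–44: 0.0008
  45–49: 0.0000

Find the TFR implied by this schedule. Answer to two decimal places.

Sum of ASFRs = 0.1418 + 0.3572 + 0.2782 + 0.1044 + 0.0141 + 0.0008 + 0.0000 = 0.8965
TFR = 5 × 0.8965 = 4.4825

4.48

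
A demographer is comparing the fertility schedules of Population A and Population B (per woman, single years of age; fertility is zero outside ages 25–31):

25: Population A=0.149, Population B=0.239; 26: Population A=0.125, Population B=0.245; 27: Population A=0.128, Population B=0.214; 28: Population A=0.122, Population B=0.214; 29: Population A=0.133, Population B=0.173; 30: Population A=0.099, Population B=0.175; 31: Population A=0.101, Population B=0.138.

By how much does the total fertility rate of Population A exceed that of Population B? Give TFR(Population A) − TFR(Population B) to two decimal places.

Population A:
  Sum of ASFRs = 0.149 + 0.125 + 0.128 + 0.122 + 0.133 + 0.099 + 0.101 = 0.857
  TFR = 0.857
Population B:
  Sum of ASFRs = 0.239 + 0.245 + 0.214 + 0.214 + 0.173 + 0.175 + 0.138 = 1.398
  TFR = 1.398
Difference = 0.857 − 1.398 = -0.541

-0.54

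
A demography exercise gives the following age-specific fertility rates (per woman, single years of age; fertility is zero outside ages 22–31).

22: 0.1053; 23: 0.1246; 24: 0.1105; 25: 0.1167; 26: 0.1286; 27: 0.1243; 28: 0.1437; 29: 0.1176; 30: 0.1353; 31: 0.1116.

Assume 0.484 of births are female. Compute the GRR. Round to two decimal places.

0.59

Proportion female at birth = 0.484.
Sum of ASFRs = 0.1053 + 0.1246 + 0.1105 + 0.1167 + 0.1286 + 0.1243 + 0.1437 + 0.1176 + 0.1353 + 0.1116 = 1.2182
TFR = 1.2182
GRR = 0.484 × 1.2182 = 0.58961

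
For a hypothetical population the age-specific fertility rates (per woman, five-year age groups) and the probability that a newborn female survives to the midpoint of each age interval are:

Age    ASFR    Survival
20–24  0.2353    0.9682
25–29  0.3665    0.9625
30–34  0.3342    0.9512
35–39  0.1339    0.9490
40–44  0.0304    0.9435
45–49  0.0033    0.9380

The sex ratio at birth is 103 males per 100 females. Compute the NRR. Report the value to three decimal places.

2.604

Proportion female at birth = 100 / (100 + 103) = 0.49261.
Each age group contributes 5 × ASFR × survival:
  20–24: 5 × 0.2353 × 0.9682 = 1.13909
  25–29: 5 × 0.3665 × 0.9625 = 1.76378
  30–34: 5 × 0.3342 × 0.9512 = 1.58946
  35–39: 5 × 0.1339 × 0.9490 = 0.63536
  40–44: 5 × 0.0304 × 0.9435 = 0.14341
  45–49: 5 × 0.0033 × 0.9380 = 0.01548
Sum = 5.28658
NRR = 0.49261 × 5.28658 = 2.60422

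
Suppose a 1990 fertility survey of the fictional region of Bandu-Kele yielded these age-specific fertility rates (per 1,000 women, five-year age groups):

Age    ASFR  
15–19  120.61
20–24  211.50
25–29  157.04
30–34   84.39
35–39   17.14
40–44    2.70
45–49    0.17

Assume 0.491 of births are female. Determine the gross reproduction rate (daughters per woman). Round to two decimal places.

1.46

Proportion female at birth = 0.491.
Sum of ASFRs = 120.61 + 211.50 + 157.04 + 84.39 + 17.14 + 2.70 + 0.17 = 593.55
TFR = 5 × 593.55 / 1000 = 2.96775
GRR = 0.491 × 2.96775 = 1.45717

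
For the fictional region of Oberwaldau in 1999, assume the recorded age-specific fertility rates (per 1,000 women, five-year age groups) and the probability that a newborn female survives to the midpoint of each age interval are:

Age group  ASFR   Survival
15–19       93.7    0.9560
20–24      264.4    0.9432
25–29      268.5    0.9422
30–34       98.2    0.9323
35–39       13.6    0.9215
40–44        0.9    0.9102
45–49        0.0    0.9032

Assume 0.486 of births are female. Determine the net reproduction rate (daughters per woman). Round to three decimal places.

Proportion female at birth = 0.486.
Survival-weighted fertility by age (5·fₓ·Sₓ):
  15–19: 5 × 93.7/1000 × 0.9560 = 0.44789
  20–24: 5 × 264.4/1000 × 0.9432 = 1.24691
  25–29: 5 × 268.5/1000 × 0.9422 = 1.26490
  30–34: 5 × 98.2/1000 × 0.9323 = 0.45776
  35–39: 5 × 13.6/1000 × 0.9215 = 0.06266
  40–44: 5 × 0.9/1000 × 0.9102 = 0.00410
  45–49: 5 × 0.0/1000 × 0.9032 = 0.00000
Sum = 3.48422
NRR = 0.486 × 3.48422 = 1.69333
An NRR exceeding 1 indicates intrinsic growth under these rates.

1.693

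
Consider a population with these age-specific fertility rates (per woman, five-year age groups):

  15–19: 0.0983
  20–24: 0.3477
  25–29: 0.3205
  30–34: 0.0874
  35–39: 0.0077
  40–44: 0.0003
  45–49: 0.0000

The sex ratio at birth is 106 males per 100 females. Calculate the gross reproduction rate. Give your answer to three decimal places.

Proportion female at birth = 100 / (100 + 106) = 0.48544.
Sum of ASFRs = 0.0983 + 0.3477 + 0.3205 + 0.0874 + 0.0077 + 0.0003 + 0.0000 = 0.8619
TFR = 5 × 0.8619 = 4.3095
GRR = 0.48544 × 4.3095 = 2.09200

2.092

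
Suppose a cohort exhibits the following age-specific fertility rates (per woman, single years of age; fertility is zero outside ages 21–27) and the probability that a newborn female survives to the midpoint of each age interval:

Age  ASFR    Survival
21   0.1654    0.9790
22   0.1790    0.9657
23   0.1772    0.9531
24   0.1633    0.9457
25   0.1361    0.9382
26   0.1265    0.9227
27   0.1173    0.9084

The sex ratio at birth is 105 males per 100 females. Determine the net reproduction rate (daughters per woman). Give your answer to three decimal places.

0.492

Proportion female at birth = 100 / (100 + 105) = 0.48780.
Each age group contributes 1 × ASFR × survival:
  21: 1 × 0.1654 × 0.9790 = 0.16193
  22: 1 × 0.1790 × 0.9657 = 0.17286
  23: 1 × 0.1772 × 0.9531 = 0.16889
  24: 1 × 0.1633 × 0.9457 = 0.15443
  25: 1 × 0.1361 × 0.9382 = 0.12769
  26: 1 × 0.1265 × 0.9227 = 0.11672
  27: 1 × 0.1173 × 0.9084 = 0.10656
Sum = 1.00908
NRR = 0.48780 × 1.00908 = 0.49223
With NRR below 1 the population is below replacement fertility.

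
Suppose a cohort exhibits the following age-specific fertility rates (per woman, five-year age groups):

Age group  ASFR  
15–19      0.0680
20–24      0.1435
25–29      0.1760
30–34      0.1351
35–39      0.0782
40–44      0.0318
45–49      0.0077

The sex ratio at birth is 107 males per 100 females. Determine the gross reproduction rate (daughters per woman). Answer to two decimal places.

Proportion female at birth = 100 / (100 + 107) = 0.48309.
Sum of ASFRs = 0.0680 + 0.1435 + 0.1760 + 0.1351 + 0.0782 + 0.0318 + 0.0077 = 0.6403
TFR = 5 × 0.6403 = 3.2015
GRR = 0.48309 × 3.2015 = 1.54661

1.55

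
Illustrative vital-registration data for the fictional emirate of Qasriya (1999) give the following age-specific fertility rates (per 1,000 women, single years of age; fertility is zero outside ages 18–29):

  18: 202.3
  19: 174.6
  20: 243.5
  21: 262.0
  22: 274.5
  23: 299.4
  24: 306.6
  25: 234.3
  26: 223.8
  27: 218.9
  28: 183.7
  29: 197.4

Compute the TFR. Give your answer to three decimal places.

Sum of ASFRs = 202.3 + 174.6 + 243.5 + 262.0 + 274.5 + 299.4 + 306.6 + 234.3 + 223.8 + 218.9 + 183.7 + 197.4 = 2821.0
TFR = 2821.0 / 1000 = 2.821

2.821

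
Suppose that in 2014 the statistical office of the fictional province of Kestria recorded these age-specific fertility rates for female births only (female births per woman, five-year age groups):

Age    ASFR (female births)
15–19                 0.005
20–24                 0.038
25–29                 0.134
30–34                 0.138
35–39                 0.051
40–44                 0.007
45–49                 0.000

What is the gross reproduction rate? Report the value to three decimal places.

Sum of female ASFRs = 0.005 + 0.038 + 0.134 + 0.138 + 0.051 + 0.007 + 0.000 = 0.373
GRR = 5 × 0.373 = 1.865

1.865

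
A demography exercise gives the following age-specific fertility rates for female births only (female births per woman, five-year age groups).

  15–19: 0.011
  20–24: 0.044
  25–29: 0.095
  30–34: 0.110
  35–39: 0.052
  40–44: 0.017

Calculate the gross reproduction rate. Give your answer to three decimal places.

1.645

Sum of female ASFRs = 0.011 + 0.044 + 0.095 + 0.110 + 0.052 + 0.017 = 0.329
GRR = 5 × 0.329 = 1.645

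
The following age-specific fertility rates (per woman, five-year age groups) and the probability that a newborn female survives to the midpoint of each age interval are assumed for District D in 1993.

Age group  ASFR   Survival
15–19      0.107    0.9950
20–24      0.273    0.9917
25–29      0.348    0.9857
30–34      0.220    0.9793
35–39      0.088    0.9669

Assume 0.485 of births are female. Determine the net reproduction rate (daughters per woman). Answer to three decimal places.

2.475

Proportion female at birth = 0.485.
Weighting each age-specific rate by interval width and survival:
  15–19: 5 × 0.107 × 0.9950 = 0.53233
  20–24: 5 × 0.273 × 0.9917 = 1.35367
  25–29: 5 × 0.348 × 0.9857 = 1.71512
  30–34: 5 × 0.220 × 0.9793 = 1.07723
  35–39: 5 × 0.088 × 0.9669 = 0.42544
Sum = 5.10379
NRR = 0.485 × 5.10379 = 2.47534
With NRR above 1 the population is above replacement fertility.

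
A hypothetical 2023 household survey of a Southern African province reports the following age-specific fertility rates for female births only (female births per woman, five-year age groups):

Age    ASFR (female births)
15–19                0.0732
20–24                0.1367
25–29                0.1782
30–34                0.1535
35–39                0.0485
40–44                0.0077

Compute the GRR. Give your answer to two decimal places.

2.99

Sum of female ASFRs = 0.0732 + 0.1367 + 0.1782 + 0.1535 + 0.0485 + 0.0077 = 0.5978
GRR = 5 × 0.5978 = 2.989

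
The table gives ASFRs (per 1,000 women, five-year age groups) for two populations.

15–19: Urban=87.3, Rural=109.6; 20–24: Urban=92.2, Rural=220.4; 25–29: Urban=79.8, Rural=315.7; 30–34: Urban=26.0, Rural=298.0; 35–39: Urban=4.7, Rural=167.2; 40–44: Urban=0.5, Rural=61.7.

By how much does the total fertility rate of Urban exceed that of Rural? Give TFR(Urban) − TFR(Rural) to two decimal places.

-4.41

Urban:
  Sum of ASFRs = 87.3 + 92.2 + 79.8 + 26.0 + 4.7 + 0.5 = 290.5
  TFR = 5 × 290.5 / 1000 = 1.4525
Rural:
  Sum of ASFRs = 109.6 + 220.4 + 315.7 + 298.0 + 167.2 + 61.7 = 1172.6
  TFR = 5 × 1172.6 / 1000 = 5.863
Difference = 1.4525 − 5.863 = -4.4105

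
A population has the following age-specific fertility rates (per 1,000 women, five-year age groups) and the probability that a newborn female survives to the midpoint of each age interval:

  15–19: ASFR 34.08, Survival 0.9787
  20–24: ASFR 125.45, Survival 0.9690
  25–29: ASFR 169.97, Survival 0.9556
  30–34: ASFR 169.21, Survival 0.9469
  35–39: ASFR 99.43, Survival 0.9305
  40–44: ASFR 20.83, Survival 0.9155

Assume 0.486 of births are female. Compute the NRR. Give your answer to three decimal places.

1.432

Proportion female at birth = 0.486.
Survival-weighted fertility by age (5·fₓ·Sₓ):
  15–19: 5 × 34.08/1000 × 0.9787 = 0.16677
  20–24: 5 × 125.45/1000 × 0.9690 = 0.60781
  25–29: 5 × 169.97/1000 × 0.9556 = 0.81212
  30–34: 5 × 169.21/1000 × 0.9469 = 0.80112
  35–39: 5 × 99.43/1000 × 0.9305 = 0.46260
  40–44: 5 × 20.83/1000 × 0.9155 = 0.09535
Sum = 2.94577
NRR = 0.486 × 2.94577 = 1.43164
An NRR exceeding 1 indicates intrinsic growth under these rates.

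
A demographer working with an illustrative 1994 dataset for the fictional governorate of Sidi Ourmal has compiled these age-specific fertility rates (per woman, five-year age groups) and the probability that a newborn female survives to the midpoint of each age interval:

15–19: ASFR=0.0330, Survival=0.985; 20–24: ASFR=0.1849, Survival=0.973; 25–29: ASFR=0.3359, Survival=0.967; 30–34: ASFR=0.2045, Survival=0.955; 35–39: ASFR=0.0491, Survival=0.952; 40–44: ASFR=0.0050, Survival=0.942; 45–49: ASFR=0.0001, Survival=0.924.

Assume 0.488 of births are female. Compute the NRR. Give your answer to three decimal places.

Proportion female at birth = 0.488.
Weighting each age-specific rate by interval width and survival:
  15–19: 5 × 0.0330 × 0.985 = 0.16253
  20–24: 5 × 0.1849 × 0.973 = 0.89954
  25–29: 5 × 0.3359 × 0.967 = 1.62408
  30–34: 5 × 0.2045 × 0.955 = 0.97649
  35–39: 5 × 0.0491 × 0.952 = 0.23372
  40–44: 5 × 0.0050 × 0.942 = 0.02355
  45–49: 5 × 0.0001 × 0.924 = 0.00046
Sum = 3.92037
NRR = 0.488 × 3.92037 = 1.91314

1.913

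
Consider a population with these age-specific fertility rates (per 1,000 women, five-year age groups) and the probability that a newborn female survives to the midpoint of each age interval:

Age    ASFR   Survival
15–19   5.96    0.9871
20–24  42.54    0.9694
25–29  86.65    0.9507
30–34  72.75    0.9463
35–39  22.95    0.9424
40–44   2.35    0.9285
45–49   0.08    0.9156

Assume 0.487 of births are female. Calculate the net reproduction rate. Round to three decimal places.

Proportion female at birth = 0.487.
Per-age-group product (5 × ASFR × survival probability):
  15–19: 5 × 5.96/1000 × 0.9871 = 0.02942
  20–24: 5 × 42.54/1000 × 0.9694 = 0.20619
  25–29: 5 × 86.65/1000 × 0.9507 = 0.41189
  30–34: 5 × 72.75/1000 × 0.9463 = 0.34422
  35–39: 5 × 22.95/1000 × 0.9424 = 0.10814
  40–44: 5 × 2.35/1000 × 0.9285 = 0.01091
  45–49: 5 × 0.08/1000 × 0.9156 = 0.00037
Sum = 1.11114
NRR = 0.487 × 1.11114 = 0.54113
NRR < 1, so the cohort does not fully replace itself.

0.541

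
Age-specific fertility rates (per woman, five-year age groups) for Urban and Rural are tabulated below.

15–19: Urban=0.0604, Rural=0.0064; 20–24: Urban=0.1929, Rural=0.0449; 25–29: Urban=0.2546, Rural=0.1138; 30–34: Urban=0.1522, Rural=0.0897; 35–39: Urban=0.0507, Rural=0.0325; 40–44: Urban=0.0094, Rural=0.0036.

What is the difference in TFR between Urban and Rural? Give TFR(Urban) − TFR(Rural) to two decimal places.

Urban:
  Sum of ASFRs = 0.0604 + 0.1929 + 0.2546 + 0.1522 + 0.0507 + 0.0094 = 0.7202
  TFR = 5 × 0.7202 = 3.601
Rural:
  Sum of ASFRs = 0.0064 + 0.0449 + 0.1138 + 0.0897 + 0.0325 + 0.0036 = 0.2909
  TFR = 5 × 0.2909 = 1.4545
Difference = 3.601 − 1.4545 = 2.1465

2.15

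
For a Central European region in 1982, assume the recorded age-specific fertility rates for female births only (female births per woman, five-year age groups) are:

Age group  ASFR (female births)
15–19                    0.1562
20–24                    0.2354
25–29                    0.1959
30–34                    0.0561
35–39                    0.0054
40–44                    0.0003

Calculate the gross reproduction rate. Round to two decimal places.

3.25

Sum of female ASFRs = 0.1562 + 0.2354 + 0.1959 + 0.0561 + 0.0054 + 0.0003 = 0.6493
GRR = 5 × 0.6493 = 3.2465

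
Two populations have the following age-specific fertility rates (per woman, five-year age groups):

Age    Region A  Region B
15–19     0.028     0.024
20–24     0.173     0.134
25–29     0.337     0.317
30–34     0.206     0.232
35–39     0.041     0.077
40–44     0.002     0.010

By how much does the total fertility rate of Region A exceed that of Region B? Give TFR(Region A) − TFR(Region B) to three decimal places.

-0.035

Region A:
  Sum of ASFRs = 0.028 + 0.173 + 0.337 + 0.206 + 0.041 + 0.002 = 0.787
  TFR = 5 × 0.787 = 3.935
Region B:
  Sum of ASFRs = 0.024 + 0.134 + 0.317 + 0.232 + 0.077 + 0.010 = 0.794
  TFR = 5 × 0.794 = 3.97
Difference = 3.935 − 3.97 = -0.035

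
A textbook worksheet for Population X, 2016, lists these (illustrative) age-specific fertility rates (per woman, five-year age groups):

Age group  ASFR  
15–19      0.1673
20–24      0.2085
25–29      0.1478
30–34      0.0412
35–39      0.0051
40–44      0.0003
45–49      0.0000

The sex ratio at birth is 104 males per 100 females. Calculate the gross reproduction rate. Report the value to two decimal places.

Proportion female at birth = 100 / (100 + 104) = 0.49020.
Sum of ASFRs = 0.1673 + 0.2085 + 0.1478 + 0.0412 + 0.0051 + 0.0003 + 0.0000 = 0.5702
TFR = 5 × 0.5702 = 2.851
GRR = 0.49020 × 2.851 = 1.39756

1.40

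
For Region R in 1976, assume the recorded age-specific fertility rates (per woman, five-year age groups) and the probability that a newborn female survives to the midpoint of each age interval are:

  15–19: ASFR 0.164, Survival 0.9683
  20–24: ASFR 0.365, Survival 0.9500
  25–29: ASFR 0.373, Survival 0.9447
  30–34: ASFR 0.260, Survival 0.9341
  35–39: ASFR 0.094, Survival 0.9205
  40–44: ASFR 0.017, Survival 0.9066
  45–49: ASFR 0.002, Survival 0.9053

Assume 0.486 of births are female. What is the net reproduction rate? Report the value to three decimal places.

2.927

Proportion female at birth = 0.486.
Survival-weighted fertility by age (5·fₓ·Sₓ):
  15–19: 5 × 0.164 × 0.9683 = 0.79401
  20–24: 5 × 0.365 × 0.9500 = 1.73375
  25–29: 5 × 0.373 × 0.9447 = 1.76187
  30–34: 5 × 0.260 × 0.9341 = 1.21433
  35–39: 5 × 0.094 × 0.9205 = 0.43264
  40–44: 5 × 0.017 × 0.9066 = 0.07706
  45–49: 5 × 0.002 × 0.9053 = 0.00905
Sum = 6.02271
NRR = 0.486 × 6.02271 = 2.92704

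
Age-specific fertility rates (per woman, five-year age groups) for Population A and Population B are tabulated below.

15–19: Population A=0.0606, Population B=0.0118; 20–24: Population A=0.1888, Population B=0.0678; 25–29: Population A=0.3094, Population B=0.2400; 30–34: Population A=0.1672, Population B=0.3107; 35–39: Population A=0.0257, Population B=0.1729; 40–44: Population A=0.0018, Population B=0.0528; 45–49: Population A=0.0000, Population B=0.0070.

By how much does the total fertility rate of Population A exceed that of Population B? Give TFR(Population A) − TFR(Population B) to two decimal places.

Population A:
  Sum of ASFRs = 0.0606 + 0.1888 + 0.3094 + 0.1672 + 0.0257 + 0.0018 + 0.0000 = 0.7535
  TFR = 5 × 0.7535 = 3.7675
Population B:
  Sum of ASFRs = 0.0118 + 0.0678 + 0.2400 + 0.3107 + 0.1729 + 0.0528 + 0.0070 = 0.8630
  TFR = 5 × 0.8630 = 4.315
Difference = 3.7675 − 4.315 = -0.5475

-0.55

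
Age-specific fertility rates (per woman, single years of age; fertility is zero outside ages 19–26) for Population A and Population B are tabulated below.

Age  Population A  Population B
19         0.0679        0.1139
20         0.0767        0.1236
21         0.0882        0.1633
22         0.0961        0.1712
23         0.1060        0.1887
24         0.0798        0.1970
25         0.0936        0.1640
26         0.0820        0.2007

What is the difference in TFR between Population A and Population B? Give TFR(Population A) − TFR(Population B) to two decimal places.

-0.63

Population A:
  Sum of ASFRs = 0.0679 + 0.0767 + 0.0882 + 0.0961 + 0.1060 + 0.0798 + 0.0936 + 0.0820 = 0.6903
  TFR = 0.6903
Population B:
  Sum of ASFRs = 0.1139 + 0.1236 + 0.1633 + 0.1712 + 0.1887 + 0.1970 + 0.1640 + 0.2007 = 1.3224
  TFR = 1.3224
Difference = 0.6903 − 1.3224 = -0.6321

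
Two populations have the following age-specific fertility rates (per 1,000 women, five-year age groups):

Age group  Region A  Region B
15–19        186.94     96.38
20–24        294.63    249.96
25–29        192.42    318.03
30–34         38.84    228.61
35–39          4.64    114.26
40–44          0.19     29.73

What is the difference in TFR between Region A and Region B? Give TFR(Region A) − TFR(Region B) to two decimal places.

-1.60

Region A:
  Sum of ASFRs = 186.94 + 294.63 + 192.42 + 38.84 + 4.64 + 0.19 = 717.66
  TFR = 5 × 717.66 / 1000 = 3.5883
Region B:
  Sum of ASFRs = 96.38 + 249.96 + 318.03 + 228.61 + 114.26 + 29.73 = 1036.97
  TFR = 5 × 1036.97 / 1000 = 5.18485
Difference = 3.5883 − 5.18485 = -1.59655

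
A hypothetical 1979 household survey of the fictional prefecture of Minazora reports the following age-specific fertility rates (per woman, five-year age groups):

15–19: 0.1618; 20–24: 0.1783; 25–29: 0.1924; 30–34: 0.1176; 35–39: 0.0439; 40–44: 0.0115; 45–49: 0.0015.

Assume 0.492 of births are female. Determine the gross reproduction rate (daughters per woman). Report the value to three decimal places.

Proportion female at birth = 0.492.
Sum of ASFRs = 0.1618 + 0.1783 + 0.1924 + 0.1176 + 0.0439 + 0.0115 + 0.0015 = 0.7070
TFR = 5 × 0.7070 = 3.535
GRR = 0.492 × 3.535 = 1.73922

1.739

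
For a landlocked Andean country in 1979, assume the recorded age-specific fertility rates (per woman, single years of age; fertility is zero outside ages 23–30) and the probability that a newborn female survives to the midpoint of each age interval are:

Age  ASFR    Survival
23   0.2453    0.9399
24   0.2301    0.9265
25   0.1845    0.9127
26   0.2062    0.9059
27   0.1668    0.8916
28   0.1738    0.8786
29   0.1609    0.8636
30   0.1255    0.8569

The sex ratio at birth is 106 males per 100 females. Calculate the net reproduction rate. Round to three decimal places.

0.654

Proportion female at birth = 100 / (100 + 106) = 0.48544.
Per-age-group product (1 × ASFR × survival probability):
  23: 1 × 0.2453 × 0.9399 = 0.23056
  24: 1 × 0.2301 × 0.9265 = 0.21319
  25: 1 × 0.1845 × 0.9127 = 0.16839
  26: 1 × 0.2062 × 0.9059 = 0.18680
  27: 1 × 0.1668 × 0.8916 = 0.14872
  28: 1 × 0.1738 × 0.8786 = 0.15270
  29: 1 × 0.1609 × 0.8636 = 0.13895
  30: 1 × 0.1255 × 0.8569 = 0.10754
Sum = 1.34685
NRR = 0.48544 × 1.34685 = 0.65381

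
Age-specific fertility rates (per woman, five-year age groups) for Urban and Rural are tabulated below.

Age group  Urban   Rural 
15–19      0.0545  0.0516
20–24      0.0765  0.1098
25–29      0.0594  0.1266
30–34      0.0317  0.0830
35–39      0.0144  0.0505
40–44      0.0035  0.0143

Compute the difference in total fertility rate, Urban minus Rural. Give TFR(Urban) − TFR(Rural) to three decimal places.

-0.979

Urban:
  Sum of ASFRs = 0.0545 + 0.0765 + 0.0594 + 0.0317 + 0.0144 + 0.0035 = 0.2400
  TFR = 5 × 0.2400 = 1.2
Rural:
  Sum of ASFRs = 0.0516 + 0.1098 + 0.1266 + 0.0830 + 0.0505 + 0.0143 = 0.4358
  TFR = 5 × 0.4358 = 2.179
Difference = 1.2 − 2.179 = -0.979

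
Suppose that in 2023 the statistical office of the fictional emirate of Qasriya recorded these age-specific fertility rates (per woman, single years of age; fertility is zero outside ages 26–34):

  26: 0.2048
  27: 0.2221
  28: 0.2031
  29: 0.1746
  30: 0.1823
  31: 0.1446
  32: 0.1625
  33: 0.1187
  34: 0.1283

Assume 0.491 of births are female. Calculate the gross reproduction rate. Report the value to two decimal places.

0.76

Proportion female at birth = 0.491.
Sum of ASFRs = 0.2048 + 0.2221 + 0.2031 + 0.1746 + 0.1823 + 0.1446 + 0.1625 + 0.1187 + 0.1283 = 1.5410
TFR = 1.541
GRR = 0.491 × 1.541 = 0.75663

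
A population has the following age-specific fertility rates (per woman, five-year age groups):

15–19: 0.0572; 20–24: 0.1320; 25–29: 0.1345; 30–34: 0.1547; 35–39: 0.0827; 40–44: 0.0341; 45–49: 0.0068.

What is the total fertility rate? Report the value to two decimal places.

3.01

Sum of ASFRs = 0.0572 + 0.1320 + 0.1345 + 0.1547 + 0.0827 + 0.0341 + 0.0068 = 0.6020
TFR = 5 × 0.6020 = 3.01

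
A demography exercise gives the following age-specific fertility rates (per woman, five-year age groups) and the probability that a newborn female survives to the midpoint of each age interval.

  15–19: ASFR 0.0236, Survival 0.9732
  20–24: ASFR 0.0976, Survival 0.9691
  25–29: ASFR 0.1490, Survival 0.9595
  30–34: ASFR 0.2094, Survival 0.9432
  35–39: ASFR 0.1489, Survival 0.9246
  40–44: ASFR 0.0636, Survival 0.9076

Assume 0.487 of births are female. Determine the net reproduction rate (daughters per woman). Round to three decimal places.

Proportion female at birth = 0.487.
Each age group contributes 5 × ASFR × survival:
  15–19: 5 × 0.0236 × 0.9732 = 0.11484
  20–24: 5 × 0.0976 × 0.9691 = 0.47292
  25–29: 5 × 0.1490 × 0.9595 = 0.71483
  30–34: 5 × 0.2094 × 0.9432 = 0.98753
  35–39: 5 × 0.1489 × 0.9246 = 0.68836
  40–44: 5 × 0.0636 × 0.9076 = 0.28862
Sum = 3.26710
NRR = 0.487 × 3.26710 = 1.59108

1.591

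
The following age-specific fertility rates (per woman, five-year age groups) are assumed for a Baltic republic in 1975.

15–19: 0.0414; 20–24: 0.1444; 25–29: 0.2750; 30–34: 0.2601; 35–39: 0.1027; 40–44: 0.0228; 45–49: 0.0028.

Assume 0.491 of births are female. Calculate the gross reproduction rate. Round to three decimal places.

2.085

Proportion female at birth = 0.491.
Sum of ASFRs = 0.0414 + 0.1444 + 0.2750 + 0.2601 + 0.1027 + 0.0228 + 0.0028 = 0.8492
TFR = 5 × 0.8492 = 4.246
GRR = 0.491 × 4.246 = 2.08479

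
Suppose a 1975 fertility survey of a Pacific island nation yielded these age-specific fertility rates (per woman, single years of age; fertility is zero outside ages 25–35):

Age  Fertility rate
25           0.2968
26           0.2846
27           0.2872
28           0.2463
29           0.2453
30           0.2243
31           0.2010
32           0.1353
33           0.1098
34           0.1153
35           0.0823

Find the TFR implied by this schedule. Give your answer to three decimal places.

2.228

Sum of ASFRs = 0.2968 + 0.2846 + 0.2872 + 0.2463 + 0.2453 + 0.2243 + 0.2010 + 0.1353 + 0.1098 + 0.1153 + 0.0823 = 2.2282
TFR = 2.2282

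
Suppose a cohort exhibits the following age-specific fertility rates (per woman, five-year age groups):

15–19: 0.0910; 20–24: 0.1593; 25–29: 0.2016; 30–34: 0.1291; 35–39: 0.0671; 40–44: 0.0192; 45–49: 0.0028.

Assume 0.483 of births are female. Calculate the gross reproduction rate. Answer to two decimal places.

1.62

Proportion female at birth = 0.483.
Sum of ASFRs = 0.0910 + 0.1593 + 0.2016 + 0.1291 + 0.0671 + 0.0192 + 0.0028 = 0.6701
TFR = 5 × 0.6701 = 3.3505
GRR = 0.483 × 3.3505 = 1.61829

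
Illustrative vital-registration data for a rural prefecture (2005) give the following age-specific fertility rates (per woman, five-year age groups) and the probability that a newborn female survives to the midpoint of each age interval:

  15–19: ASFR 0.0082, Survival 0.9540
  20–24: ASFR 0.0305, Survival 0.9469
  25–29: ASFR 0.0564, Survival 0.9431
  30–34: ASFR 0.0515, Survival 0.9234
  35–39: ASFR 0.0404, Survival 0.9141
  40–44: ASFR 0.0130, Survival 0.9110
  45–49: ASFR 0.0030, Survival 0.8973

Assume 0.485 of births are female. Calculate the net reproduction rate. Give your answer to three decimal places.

Proportion female at birth = 0.485.
Survival-weighted fertility by age (5·fₓ·Sₓ):
  15–19: 5 × 0.0082 × 0.9540 = 0.03911
  20–24: 5 × 0.0305 × 0.9469 = 0.14440
  25–29: 5 × 0.0564 × 0.9431 = 0.26595
  30–34: 5 × 0.0515 × 0.9234 = 0.23778
  35–39: 5 × 0.0404 × 0.9141 = 0.18465
  40–44: 5 × 0.0130 × 0.9110 = 0.05922
  45–49: 5 × 0.0030 × 0.8973 = 0.01346
Sum = 0.94457
NRR = 0.485 × 0.94457 = 0.45812

0.458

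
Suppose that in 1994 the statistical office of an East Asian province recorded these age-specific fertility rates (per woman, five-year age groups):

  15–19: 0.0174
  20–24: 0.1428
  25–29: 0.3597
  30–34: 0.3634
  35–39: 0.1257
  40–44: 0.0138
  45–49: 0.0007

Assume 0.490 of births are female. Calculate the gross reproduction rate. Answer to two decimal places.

2.51

Proportion female at birth = 0.490.
Sum of ASFRs = 0.0174 + 0.1428 + 0.3597 + 0.3634 + 0.1257 + 0.0138 + 0.0007 = 1.0235
TFR = 5 × 1.0235 = 5.1175
GRR = 0.490 × 5.1175 = 2.50758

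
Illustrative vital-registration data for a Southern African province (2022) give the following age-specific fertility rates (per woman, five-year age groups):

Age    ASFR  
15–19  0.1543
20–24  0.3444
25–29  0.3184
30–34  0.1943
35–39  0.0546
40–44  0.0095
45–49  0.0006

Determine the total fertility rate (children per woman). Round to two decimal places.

5.38

Sum of ASFRs = 0.1543 + 0.3444 + 0.3184 + 0.1943 + 0.0546 + 0.0095 + 0.0006 = 1.0761
TFR = 5 × 1.0761 = 5.3805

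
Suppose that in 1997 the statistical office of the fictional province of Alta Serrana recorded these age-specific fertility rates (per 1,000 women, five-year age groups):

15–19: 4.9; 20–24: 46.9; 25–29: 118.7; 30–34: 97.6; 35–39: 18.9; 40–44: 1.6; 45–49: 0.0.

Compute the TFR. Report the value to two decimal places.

Sum of ASFRs = 4.9 + 46.9 + 118.7 + 97.6 + 18.9 + 1.6 + 0.0 = 288.6
TFR = 5 × 288.6 / 1000 = 1.443

1.44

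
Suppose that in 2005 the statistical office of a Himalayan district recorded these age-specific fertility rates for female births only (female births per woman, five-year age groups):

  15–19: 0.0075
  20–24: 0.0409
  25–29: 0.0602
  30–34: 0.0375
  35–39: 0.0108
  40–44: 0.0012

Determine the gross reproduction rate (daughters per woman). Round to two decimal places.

Sum of female ASFRs = 0.0075 + 0.0409 + 0.0602 + 0.0375 + 0.0108 + 0.0012 = 0.1581
GRR = 5 × 0.1581 = 0.7905

0.79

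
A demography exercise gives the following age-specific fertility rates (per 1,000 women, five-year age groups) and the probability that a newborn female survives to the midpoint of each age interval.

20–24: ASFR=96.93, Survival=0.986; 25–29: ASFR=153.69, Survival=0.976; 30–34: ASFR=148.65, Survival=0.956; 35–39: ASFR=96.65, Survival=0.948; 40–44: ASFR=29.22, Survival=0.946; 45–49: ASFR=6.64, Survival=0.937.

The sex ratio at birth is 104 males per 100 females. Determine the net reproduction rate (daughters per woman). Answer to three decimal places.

Proportion female at birth = 100 / (100 + 104) = 0.49020.
Each age group contributes 5 × ASFR × survival:
  20–24: 5 × 96.93/1000 × 0.986 = 0.47786
  25–29: 5 × 153.69/1000 × 0.976 = 0.75001
  30–34: 5 × 148.65/1000 × 0.956 = 0.71055
  35–39: 5 × 96.65/1000 × 0.948 = 0.45812
  40–44: 5 × 29.22/1000 × 0.946 = 0.13821
  45–49: 5 × 6.64/1000 × 0.937 = 0.03111
Sum = 2.56586
NRR = 0.49020 × 2.56586 = 1.25778
NRR > 1, so each generation more than replaces itself.

1.258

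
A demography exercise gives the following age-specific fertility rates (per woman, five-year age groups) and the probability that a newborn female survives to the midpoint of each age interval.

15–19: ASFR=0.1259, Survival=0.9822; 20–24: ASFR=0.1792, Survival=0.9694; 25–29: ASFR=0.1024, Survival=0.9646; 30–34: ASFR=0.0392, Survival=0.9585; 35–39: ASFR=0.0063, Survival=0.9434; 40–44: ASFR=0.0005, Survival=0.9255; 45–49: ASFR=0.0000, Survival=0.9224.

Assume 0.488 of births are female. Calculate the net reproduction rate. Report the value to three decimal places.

Proportion female at birth = 0.488.
Per-age-group product (5 × ASFR × survival probability):
  15–19: 5 × 0.1259 × 0.9822 = 0.61829
  20–24: 5 × 0.1792 × 0.9694 = 0.86858
  25–29: 5 × 0.1024 × 0.9646 = 0.49388
  30–34: 5 × 0.0392 × 0.9585 = 0.18787
  35–39: 5 × 0.0063 × 0.9434 = 0.02972
  40–44: 5 × 0.0005 × 0.9255 = 0.00231
  45–49: 5 × 0.0000 × 0.9224 = 0.00000
Sum = 2.20065
NRR = 0.488 × 2.20065 = 1.07392
NRR > 1, so each generation more than replaces itself.

1.074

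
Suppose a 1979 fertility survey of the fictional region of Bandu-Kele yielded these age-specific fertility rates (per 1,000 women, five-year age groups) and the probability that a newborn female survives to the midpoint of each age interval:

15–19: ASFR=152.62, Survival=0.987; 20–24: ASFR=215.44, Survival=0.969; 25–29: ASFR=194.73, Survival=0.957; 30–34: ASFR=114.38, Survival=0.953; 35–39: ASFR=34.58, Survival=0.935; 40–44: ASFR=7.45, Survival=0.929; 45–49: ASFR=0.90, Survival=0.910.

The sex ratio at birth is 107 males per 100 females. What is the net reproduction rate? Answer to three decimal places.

Proportion female at birth = 100 / (100 + 107) = 0.48309.
Survival-weighted fertility by age (5·fₓ·Sₓ):
  15–19: 5 × 152.62/1000 × 0.987 = 0.75318
  20–24: 5 × 215.44/1000 × 0.969 = 1.04381
  25–29: 5 × 194.73/1000 × 0.957 = 0.93178
  30–34: 5 × 114.38/1000 × 0.953 = 0.54502
  35–39: 5 × 34.58/1000 × 0.935 = 0.16166
  40–44: 5 × 7.45/1000 × 0.929 = 0.03461
  45–49: 5 × 0.90/1000 × 0.910 = 0.00410
Sum = 3.47416
NRR = 0.48309 × 3.47416 = 1.67833
An NRR exceeding 1 indicates intrinsic growth under these rates.

1.678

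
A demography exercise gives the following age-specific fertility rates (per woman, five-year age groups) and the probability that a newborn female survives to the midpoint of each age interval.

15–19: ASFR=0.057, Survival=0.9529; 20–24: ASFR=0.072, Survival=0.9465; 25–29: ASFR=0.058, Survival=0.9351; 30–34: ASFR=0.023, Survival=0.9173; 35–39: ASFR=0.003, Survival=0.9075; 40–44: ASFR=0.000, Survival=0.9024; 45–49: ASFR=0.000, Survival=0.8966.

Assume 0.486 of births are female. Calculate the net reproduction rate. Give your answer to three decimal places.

Proportion female at birth = 0.486.
Survival-weighted fertility by age (5·fₓ·Sₓ):
  15–19: 5 × 0.057 × 0.9529 = 0.27158
  20–24: 5 × 0.072 × 0.9465 = 0.34074
  25–29: 5 × 0.058 × 0.9351 = 0.27118
  30–34: 5 × 0.023 × 0.9173 = 0.10549
  35–39: 5 × 0.003 × 0.9075 = 0.01361
  40–44: 5 × 0.000 × 0.9024 = 0.00000
  45–49: 5 × 0.000 × 0.8966 = 0.00000
Sum = 1.00260
NRR = 0.486 × 1.00260 = 0.48726
With NRR below 1 the population is below replacement fertility.

0.487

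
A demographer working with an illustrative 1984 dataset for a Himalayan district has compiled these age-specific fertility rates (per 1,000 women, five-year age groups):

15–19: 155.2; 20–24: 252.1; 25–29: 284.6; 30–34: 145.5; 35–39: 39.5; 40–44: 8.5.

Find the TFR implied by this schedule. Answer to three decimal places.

4.427

Sum of ASFRs = 155.2 + 252.1 + 284.6 + 145.5 + 39.5 + 8.5 = 885.4
TFR = 5 × 885.4 / 1000 = 4.427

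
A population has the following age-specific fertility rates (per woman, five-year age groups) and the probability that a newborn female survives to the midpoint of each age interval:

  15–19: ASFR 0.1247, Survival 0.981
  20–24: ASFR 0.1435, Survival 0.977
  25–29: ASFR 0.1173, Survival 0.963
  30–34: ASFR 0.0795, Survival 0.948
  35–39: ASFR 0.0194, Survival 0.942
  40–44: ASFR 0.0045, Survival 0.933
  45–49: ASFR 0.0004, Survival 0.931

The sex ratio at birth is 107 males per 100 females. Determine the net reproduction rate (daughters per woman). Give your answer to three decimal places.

Proportion female at birth = 100 / (100 + 107) = 0.48309.
Per-age-group product (5 × ASFR × survival probability):
  15–19: 5 × 0.1247 × 0.981 = 0.61165
  20–24: 5 × 0.1435 × 0.977 = 0.70100
  25–29: 5 × 0.1173 × 0.963 = 0.56480
  30–34: 5 × 0.0795 × 0.948 = 0.37683
  35–39: 5 × 0.0194 × 0.942 = 0.09137
  40–44: 5 × 0.0045 × 0.933 = 0.02099
  45–49: 5 × 0.0004 × 0.931 = 0.00186
Sum = 2.36850
NRR = 0.48309 × 2.36850 = 1.14420
With NRR above 1 the population is above replacement fertility.

1.144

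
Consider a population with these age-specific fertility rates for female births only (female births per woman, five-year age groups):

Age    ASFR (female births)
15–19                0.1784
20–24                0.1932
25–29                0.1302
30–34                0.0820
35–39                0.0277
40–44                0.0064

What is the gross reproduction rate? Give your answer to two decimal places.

Sum of female ASFRs = 0.1784 + 0.1932 + 0.1302 + 0.0820 + 0.0277 + 0.0064 = 0.6179
GRR = 5 × 0.6179 = 3.0895

3.09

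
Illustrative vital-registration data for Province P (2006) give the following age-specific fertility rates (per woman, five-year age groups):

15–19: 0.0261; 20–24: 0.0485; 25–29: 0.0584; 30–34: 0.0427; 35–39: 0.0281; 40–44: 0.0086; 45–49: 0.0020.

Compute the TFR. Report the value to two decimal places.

Sum of ASFRs = 0.0261 + 0.0485 + 0.0584 + 0.0427 + 0.0281 + 0.0086 + 0.0020 = 0.2144
TFR = 5 × 0.2144 = 1.072

1.07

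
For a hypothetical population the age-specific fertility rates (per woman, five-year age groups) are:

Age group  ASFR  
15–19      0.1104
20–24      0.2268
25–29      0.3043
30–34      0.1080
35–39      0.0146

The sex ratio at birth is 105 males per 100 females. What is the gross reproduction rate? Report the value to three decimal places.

1.864

Proportion female at birth = 100 / (100 + 105) = 0.48780.
Sum of ASFRs = 0.1104 + 0.2268 + 0.3043 + 0.1080 + 0.0146 = 0.7641
TFR = 5 × 0.7641 = 3.8205
GRR = 0.48780 × 3.8205 = 1.86364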